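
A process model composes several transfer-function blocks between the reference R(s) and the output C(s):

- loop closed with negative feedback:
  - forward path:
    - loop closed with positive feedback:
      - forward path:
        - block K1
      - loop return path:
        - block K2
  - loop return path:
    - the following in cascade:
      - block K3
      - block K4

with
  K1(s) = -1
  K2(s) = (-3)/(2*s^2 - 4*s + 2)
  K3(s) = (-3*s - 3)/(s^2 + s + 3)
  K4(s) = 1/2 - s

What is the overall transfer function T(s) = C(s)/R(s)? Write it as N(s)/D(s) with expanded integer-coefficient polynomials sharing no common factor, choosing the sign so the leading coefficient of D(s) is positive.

First reduce the diagram to T(s).

[1] apply the feedback formula to K1, K2 -> (-2*s^2 + 4*s - 2)/(2*s^2 - 4*s - 1)
[2] multiply K3, K4 (series) -> (6*s^2 + 3*s - 3)/(2*s^2 + 2*s + 6)
[3] reduce the feedback loop with forward [K1/(1-K1*K2)] and return (K3*K4) - this is the overall T(s), already in the required normalized form

Answer: (2*s^4 - 2*s^3 + 4*s^2 - 10*s + 6)/(4*s^4 - 7*s^3 - 4*s^2 + 22*s)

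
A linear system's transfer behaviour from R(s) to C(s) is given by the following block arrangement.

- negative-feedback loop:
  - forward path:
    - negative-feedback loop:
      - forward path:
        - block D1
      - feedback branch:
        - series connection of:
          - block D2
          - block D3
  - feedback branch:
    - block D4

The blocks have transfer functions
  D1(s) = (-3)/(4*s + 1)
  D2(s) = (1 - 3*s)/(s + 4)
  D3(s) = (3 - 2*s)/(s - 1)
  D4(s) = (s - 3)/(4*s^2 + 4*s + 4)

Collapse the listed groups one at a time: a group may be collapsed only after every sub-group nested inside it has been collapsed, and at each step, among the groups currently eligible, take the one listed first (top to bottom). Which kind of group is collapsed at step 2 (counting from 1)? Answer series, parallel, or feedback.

1. combine D2, D3 in series
2. reduce the feedback loop with forward D1 and return (D2*D3)
3. apply the feedback formula to [D1/(1+D1*(D2*D3))], D4
Step 2 collapses a feedback group.

Answer: feedback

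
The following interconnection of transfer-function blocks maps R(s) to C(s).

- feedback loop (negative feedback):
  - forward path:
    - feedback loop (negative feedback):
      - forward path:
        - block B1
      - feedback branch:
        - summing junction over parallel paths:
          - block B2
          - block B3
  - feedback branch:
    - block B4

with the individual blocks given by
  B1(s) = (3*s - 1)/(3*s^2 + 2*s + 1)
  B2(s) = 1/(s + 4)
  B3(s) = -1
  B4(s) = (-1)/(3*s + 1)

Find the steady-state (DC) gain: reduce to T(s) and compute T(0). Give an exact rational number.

First reduce the diagram to T(s).

Step 1: combine B2, B3 in parallel; result (-s - 3)/(s + 4)
Step 2: close the feedback loop around B1, (B2+B3); result (3*s^2 + 11*s - 4)/(3*s^3 + 11*s^2 + s + 7)
Step 3: feedback reduction of [B1/(1+B1*(B2+B3))], B4; result (9*s^3 + 36*s^2 - s - 4)/(9*s^4 + 36*s^3 + 11*s^2 + 11*s + 11)
DC gain: substitute s = 0 into T(s) from step 3: T(0) = -4/11.

Answer: -4/11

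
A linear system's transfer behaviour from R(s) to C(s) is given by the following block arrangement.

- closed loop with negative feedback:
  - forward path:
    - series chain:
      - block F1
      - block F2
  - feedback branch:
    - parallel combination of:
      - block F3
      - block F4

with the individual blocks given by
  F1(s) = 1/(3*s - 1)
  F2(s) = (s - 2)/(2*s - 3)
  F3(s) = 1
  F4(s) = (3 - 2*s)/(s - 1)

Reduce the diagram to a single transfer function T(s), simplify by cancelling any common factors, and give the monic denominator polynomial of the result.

Step 1: reduce the series chain F1, F2 gives (s - 2)/(6*s^2 - 11*s + 3)
Step 2: reduce the parallel group F3, F4 gives (2 - s)/(s - 1)
Step 3: collapse the loop ((F1*F2) forward, (F3+F4) return) gives (s^2 - 3*s + 2)/(6*s^3 - 18*s^2 + 18*s - 7)
T(s) is the step-3 result (common factors already cancelled). Leading coefficient of the denominator: 6. Divide through by 6 for the monic polynomial.

Hence the answer: s^3 - 3*s^2 + 3*s - 7/6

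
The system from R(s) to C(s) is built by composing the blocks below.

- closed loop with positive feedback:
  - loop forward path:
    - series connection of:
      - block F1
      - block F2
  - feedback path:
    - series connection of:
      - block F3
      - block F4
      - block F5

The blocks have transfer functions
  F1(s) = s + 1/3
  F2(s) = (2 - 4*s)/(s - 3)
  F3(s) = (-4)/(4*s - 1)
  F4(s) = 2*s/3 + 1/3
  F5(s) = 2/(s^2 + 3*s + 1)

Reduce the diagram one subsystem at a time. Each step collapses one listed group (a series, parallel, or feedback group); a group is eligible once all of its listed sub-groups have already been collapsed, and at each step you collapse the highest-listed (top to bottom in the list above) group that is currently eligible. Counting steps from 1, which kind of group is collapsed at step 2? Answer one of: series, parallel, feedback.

Step 1 - cascade F1, F2
Step 2 - reduce the series chain F3, F4, F5
Step 3 - close the feedback loop around (F1*F2), (F3*F4*F5)
At step 2 the group reduced is series.

Therefore the answer is series.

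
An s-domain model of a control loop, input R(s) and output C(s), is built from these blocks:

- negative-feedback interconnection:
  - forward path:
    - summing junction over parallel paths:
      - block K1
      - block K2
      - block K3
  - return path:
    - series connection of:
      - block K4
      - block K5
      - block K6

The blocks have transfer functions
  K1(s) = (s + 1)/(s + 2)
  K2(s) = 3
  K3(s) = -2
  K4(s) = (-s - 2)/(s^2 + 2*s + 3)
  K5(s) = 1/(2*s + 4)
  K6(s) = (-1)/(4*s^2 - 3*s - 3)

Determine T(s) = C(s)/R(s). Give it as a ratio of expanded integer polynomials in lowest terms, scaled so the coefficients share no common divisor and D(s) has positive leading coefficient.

Answer: (16*s^5 + 44*s^4 + 42*s^3 - 42*s^2 - 126*s - 54)/(8*s^5 + 26*s^4 + 26*s^3 - 18*s^2 - 76*s - 33)

Working:
Step 1. add K1, K2, K3 (parallel) -> (2*s + 3)/(s + 2)
Step 2. reduce the series chain K4, K5, K6 -> 1/(8*s^4 + 10*s^3 + 6*s^2 - 30*s - 18)
Step 3. reduce the feedback loop with forward (K1+K2+K3) and return (K4*K5*K6): this yields T(s), and no further normalization is needed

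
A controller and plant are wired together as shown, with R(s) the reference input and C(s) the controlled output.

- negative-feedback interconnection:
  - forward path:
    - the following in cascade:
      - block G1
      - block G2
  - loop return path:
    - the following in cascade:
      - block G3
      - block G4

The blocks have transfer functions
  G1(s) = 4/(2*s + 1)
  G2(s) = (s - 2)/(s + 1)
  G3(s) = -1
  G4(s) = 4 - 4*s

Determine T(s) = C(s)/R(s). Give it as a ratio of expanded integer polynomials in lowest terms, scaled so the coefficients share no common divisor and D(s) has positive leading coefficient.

1. multiply G1, G2 (series) -> (4*s - 8)/(2*s^2 + 3*s + 1)
2. multiply G3, G4 (series) -> 4*s - 4
3. collapse the loop ((G1*G2) forward, (G3*G4) return) - this is the overall T(s), already in the required normalized form

Hence the answer: (4*s - 8)/(18*s^2 - 45*s + 33)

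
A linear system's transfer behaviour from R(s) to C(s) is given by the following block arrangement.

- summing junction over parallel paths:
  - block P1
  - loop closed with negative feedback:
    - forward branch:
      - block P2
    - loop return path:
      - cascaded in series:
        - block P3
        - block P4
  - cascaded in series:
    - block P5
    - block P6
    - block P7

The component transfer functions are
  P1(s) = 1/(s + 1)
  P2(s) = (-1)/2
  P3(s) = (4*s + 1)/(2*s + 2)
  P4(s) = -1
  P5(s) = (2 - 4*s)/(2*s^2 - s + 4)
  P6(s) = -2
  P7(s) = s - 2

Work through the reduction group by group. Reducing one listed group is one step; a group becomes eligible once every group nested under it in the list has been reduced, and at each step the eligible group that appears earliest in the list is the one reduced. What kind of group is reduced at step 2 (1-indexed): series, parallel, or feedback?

Answer: feedback

Working:
Step 1: series reduction of P3, P4
Step 2: collapse the loop (P2 forward, (P3*P4) return)
Step 3: cascade P5, P6, P7
Step 4: sum the parallel branches P1, [P2/(1+P2*(P3*P4))], (P5*P6*P7)
At step 2 the group reduced is feedback.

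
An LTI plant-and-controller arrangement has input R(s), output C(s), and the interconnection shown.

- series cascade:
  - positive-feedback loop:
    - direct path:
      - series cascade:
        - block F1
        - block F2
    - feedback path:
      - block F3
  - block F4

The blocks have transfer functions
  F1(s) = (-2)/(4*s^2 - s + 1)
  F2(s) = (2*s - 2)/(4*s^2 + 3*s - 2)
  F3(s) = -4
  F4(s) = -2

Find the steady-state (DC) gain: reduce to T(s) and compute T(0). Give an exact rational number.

Answer: -4/7

Working:
Step 1: multiply F1, F2 (series) -> (4 - 4*s)/(16*s^4 + 8*s^3 - 7*s^2 + 5*s - 2)
Step 2: apply the feedback formula to (F1*F2), F3 -> (4 - 4*s)/(16*s^4 + 8*s^3 - 7*s^2 - 11*s + 14)
Step 3: reduce the series chain [(F1*F2)/(1-(F1*F2)*F3)], F4 -> (8*s - 8)/(16*s^4 + 8*s^3 - 7*s^2 - 11*s + 14)
The step-3 result is T(s). Setting s = 0: T(0) = -8/14 = -4/7.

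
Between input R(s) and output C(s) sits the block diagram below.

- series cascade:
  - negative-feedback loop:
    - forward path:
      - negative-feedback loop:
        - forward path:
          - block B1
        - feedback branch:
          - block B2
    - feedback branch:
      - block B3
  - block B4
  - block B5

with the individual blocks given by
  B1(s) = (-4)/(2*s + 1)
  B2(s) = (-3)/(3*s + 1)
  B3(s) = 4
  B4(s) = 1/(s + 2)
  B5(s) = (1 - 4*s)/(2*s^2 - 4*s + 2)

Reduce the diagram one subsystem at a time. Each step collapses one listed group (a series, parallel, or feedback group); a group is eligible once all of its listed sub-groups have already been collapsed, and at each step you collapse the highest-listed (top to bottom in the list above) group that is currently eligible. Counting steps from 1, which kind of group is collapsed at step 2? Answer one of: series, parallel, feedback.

Step 1. close the feedback loop around B1, B2
Step 2. reduce the feedback loop with forward [B1/(1+B1*B2)] and return B3
Step 3. cascade [[B1/(1+B1*B2)]/(1+[B1/(1+B1*B2)]*B3)], B4, B5
So the answer for step 2 is feedback.

Answer: feedback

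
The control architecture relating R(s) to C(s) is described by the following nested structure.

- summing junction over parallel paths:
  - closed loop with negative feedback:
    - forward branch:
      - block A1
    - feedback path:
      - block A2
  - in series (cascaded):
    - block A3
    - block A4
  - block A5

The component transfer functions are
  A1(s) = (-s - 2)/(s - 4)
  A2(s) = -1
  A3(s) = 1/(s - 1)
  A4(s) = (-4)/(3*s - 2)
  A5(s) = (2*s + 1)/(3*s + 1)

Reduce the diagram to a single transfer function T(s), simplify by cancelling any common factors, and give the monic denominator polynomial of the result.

Answer: s^3 - 4*s^2/3 + s/9 + 2/9

Working:
Step 1 - close the feedback loop around A1, A2 gives (-s - 2)/(2*s - 2)
Step 2 - multiply A3, A4 (series) gives (-4)/(3*s^2 - 5*s + 2)
Step 3 - sum the parallel branches [A1/(1+A1*A2)], (A3*A4), A5 gives (3*s^3 - 29*s^2 - 18*s)/(18*s^3 - 24*s^2 + 2*s + 4)
No further cancellation is possible in the step-3 result, so that is T(s). Its denominator becomes monic after dividing by the leading coefficient 18.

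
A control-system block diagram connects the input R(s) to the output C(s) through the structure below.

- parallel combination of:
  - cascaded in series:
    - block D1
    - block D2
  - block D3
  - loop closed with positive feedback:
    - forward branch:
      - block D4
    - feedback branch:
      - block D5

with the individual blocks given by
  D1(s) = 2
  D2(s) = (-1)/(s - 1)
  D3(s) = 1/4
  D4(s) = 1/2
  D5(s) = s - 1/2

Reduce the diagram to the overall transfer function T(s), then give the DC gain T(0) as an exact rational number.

Step 1: reduce the series chain D1, D2 gives (-2)/(s - 1)
Step 2: reduce the feedback loop with forward D4 and return D5 gives (-2)/(2*s - 5)
Step 3: parallel reduction of (D1*D2), D3, [D4/(1-D4*D5)] gives (2*s^2 - 31*s + 53)/(8*s^2 - 28*s + 20)
DC gain: substitute s = 0 into T(s) from step 3: T(0) = 53/20.

Final answer: 53/20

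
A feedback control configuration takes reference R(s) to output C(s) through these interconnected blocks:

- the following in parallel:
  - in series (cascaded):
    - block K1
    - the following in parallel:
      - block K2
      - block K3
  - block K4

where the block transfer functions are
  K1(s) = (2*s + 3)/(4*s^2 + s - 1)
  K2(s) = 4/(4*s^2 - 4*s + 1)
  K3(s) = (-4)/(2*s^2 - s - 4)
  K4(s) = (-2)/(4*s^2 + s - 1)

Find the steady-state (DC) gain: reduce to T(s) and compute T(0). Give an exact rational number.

(1) add K2, K3 (parallel) -> (-8*s^2 + 12*s - 20)/(8*s^4 - 12*s^3 - 10*s^2 + 15*s - 4)
(2) series reduction of K1, (K2+K3) -> (-16*s^3 - 4*s - 60)/(32*s^6 - 40*s^5 - 60*s^4 + 62*s^3 + 9*s^2 - 19*s + 4)
(3) combine (K1*(K2+K3)), K4 in parallel -> (-16*s^4 + 8*s^3 + 20*s^2 - 34*s - 52)/(32*s^6 - 40*s^5 - 60*s^4 + 62*s^3 + 9*s^2 - 19*s + 4)
That last expression is T(s); at s = 0 only the constant terms survive, so T(0) = -52/4 = -13.

Therefore the answer is -13.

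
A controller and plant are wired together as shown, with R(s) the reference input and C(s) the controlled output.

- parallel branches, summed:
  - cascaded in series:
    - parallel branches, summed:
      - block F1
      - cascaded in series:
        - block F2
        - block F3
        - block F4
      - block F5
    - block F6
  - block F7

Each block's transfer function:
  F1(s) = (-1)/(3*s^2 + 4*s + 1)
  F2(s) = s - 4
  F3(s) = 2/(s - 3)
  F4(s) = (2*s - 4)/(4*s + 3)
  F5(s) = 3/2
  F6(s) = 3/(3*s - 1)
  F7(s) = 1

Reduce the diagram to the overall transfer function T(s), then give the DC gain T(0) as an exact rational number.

[1] cascade F2, F3, F4, giving (4*s^2 - 24*s + 32)/(4*s^2 - 9*s - 9)
[2] parallel reduction of F1, (F2*F3*F4), F5, giving (60*s^4 - 145*s^3 - 177*s^2 + 91*s + 55)/(24*s^4 - 22*s^3 - 118*s^2 - 90*s - 18)
[3] reduce the series chain (F1+(F2*F3*F4)+F5), F6, giving (180*s^4 - 435*s^3 - 531*s^2 + 273*s + 165)/(72*s^5 - 90*s^4 - 332*s^3 - 152*s^2 + 36*s + 18)
[4] sum the parallel branches ((F1+(F2*F3*F4)+F5)*F6), F7, giving (72*s^5 + 90*s^4 - 767*s^3 - 683*s^2 + 309*s + 183)/(72*s^5 - 90*s^4 - 332*s^3 - 152*s^2 + 36*s + 18)
Evaluating the step-4 result (the overall T(s)) at s = 0 gives T(0) = 183/18 = 61/6.

Answer: 61/6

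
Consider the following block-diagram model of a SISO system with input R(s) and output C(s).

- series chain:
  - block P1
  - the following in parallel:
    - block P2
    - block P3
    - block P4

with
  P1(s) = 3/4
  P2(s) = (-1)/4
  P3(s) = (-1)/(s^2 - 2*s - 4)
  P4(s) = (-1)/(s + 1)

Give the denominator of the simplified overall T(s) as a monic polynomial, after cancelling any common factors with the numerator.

Answer: s^3 - s^2 - 6*s - 4

Working:
[1] parallel reduction of P2, P3, P4; result (-s^3 - 3*s^2 + 10*s + 16)/(4*s^3 - 4*s^2 - 24*s - 16)
[2] combine P1, (P2+P3+P4) in series; result (-3*s^3 - 9*s^2 + 30*s + 48)/(16*s^3 - 16*s^2 - 96*s - 64)
The result of step 2 is T(s) in lowest terms. Its denominator has leading coefficient 16; dividing the denominator through by 16 makes it monic.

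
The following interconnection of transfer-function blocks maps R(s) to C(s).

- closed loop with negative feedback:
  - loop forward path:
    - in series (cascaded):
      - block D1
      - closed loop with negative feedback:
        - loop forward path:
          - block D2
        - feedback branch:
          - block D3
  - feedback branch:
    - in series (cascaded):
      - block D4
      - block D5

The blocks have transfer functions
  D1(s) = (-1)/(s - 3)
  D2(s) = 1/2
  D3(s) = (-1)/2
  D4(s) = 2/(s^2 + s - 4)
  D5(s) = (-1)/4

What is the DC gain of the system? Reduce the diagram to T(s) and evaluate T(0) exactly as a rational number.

Step 1: collapse the loop (D2 forward, D3 return): 2/3
Step 2: cascade D1, [D2/(1+D2*D3)]: (-2)/(3*s - 9)
Step 3: combine D4, D5 in series: (-1)/(2*s^2 + 2*s - 8)
Step 4: feedback reduction of (D1*[D2/(1+D2*D3)]), (D4*D5): (-2*s^2 - 2*s + 8)/(3*s^3 - 6*s^2 - 21*s + 37)
Evaluating the step-4 result (the overall T(s)) at s = 0 gives T(0) = 8/37.

Answer: 8/37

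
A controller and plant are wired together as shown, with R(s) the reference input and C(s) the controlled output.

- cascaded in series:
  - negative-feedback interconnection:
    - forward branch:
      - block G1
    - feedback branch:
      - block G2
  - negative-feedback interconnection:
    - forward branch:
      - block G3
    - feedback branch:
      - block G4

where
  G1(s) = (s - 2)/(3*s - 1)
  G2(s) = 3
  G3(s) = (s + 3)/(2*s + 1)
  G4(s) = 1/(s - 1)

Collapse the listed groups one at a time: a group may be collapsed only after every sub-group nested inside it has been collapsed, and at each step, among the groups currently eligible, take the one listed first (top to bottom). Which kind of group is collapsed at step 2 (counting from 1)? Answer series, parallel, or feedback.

Answer: feedback

Working:
Step 1. apply the feedback formula to G1, G2
Step 2. apply the feedback formula to G3, G4
Step 3. cascade [G1/(1+G1*G2)], [G3/(1+G3*G4)]
At step 2 the group reduced is feedback.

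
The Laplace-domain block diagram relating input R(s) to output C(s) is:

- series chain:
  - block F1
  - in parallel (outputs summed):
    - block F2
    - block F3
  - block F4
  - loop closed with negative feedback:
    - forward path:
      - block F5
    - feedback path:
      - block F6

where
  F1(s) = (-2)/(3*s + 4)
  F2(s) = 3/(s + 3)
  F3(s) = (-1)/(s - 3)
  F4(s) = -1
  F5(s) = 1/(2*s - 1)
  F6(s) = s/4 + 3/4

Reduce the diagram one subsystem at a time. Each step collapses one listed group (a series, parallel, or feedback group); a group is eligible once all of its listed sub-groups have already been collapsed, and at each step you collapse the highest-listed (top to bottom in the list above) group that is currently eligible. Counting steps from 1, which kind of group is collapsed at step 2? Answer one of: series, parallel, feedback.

The answer is feedback.

Reasoning:
Step 1: sum the parallel branches F2, F3
Step 2: collapse the loop (F5 forward, F6 return)
Step 3: combine F1, (F2+F3), F4, [F5/(1+F5*F6)] in series
At step 2 the group reduced is feedback.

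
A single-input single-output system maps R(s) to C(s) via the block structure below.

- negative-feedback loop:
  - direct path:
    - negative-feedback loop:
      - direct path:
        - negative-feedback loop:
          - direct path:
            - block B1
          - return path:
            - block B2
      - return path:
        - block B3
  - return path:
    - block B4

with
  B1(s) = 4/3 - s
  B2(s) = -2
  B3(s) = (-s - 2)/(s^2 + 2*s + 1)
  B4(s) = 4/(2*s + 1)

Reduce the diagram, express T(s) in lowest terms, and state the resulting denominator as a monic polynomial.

The answer is s^4 + 7*s^3/6 - s^2/6 - 2*s/3 + 1/4.

Reasoning:
Step 1: apply the feedback formula to B1, B2 -> (4 - 3*s)/(6*s - 5)
Step 2: close the feedback loop around [B1/(1+B1*B2)], B3 -> (-3*s^3 - 2*s^2 + 5*s + 4)/(6*s^3 + 10*s^2 - 2*s - 13)
Step 3: collapse the loop ([[B1/(1+B1*B2)]/(1+[B1/(1+B1*B2)]*B3)] forward, B4 return) -> (-6*s^4 - 7*s^3 + 8*s^2 + 13*s + 4)/(12*s^4 + 14*s^3 - 2*s^2 - 8*s + 3)
No further cancellation is possible in the step-3 result, so that is T(s). Its denominator becomes monic after dividing by the leading coefficient 12.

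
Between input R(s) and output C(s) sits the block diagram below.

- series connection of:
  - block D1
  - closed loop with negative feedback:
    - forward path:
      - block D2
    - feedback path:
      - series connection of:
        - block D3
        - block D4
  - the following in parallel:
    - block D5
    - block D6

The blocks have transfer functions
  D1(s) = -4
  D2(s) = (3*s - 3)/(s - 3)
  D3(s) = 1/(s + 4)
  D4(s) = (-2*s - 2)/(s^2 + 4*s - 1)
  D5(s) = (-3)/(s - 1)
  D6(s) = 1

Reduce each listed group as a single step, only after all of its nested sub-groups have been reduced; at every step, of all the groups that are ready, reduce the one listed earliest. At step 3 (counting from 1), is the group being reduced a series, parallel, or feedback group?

The answer is parallel.

Reasoning:
(1) cascade D3, D4
(2) reduce the feedback loop with forward D2 and return (D3*D4)
(3) reduce the parallel group D5, D6
(4) combine D1, [D2/(1+D2*(D3*D4))], (D5+D6) in series
Step 3 collapses a parallel group.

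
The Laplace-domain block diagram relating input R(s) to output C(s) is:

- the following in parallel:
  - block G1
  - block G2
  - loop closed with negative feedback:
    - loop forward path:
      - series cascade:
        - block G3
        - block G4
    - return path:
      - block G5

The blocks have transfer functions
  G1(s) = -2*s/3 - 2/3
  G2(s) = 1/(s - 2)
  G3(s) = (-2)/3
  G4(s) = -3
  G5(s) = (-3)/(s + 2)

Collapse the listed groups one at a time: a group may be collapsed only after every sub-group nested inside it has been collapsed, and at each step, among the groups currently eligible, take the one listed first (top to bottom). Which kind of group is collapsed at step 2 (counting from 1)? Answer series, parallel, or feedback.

Step 1. combine G3, G4 in series
Step 2. reduce the feedback loop with forward (G3*G4) and return G5
Step 3. combine G1, G2, [(G3*G4)/(1+(G3*G4)*G5)] in parallel
The group at step 2 is a feedback group.

Therefore the answer is feedback.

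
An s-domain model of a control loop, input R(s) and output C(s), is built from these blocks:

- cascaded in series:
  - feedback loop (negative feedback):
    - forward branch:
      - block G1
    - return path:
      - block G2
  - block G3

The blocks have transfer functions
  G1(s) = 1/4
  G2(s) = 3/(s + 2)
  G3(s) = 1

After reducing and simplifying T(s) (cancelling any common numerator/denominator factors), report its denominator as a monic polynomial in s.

[1] reduce the feedback loop with forward G1 and return G2, giving (s + 2)/(4*s + 11)
[2] cascade [G1/(1+G1*G2)], G3, giving (s + 2)/(4*s + 11)
That last expression is T(s), already simplified. Scaling its denominator by 1/4 (the reciprocal of the leading coefficient) yields the monic denominator.

Final answer: s + 11/4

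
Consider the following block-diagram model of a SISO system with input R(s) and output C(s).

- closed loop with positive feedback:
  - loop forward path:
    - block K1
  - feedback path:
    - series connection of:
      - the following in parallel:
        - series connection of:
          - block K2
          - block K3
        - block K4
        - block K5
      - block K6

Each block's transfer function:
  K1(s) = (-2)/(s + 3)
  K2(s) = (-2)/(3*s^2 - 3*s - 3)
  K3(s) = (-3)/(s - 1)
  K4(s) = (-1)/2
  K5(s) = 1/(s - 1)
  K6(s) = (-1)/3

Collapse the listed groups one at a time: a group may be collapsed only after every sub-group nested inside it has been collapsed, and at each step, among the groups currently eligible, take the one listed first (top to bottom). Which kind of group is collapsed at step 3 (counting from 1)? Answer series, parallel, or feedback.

Reducing step by step:

Step 1 - reduce the series chain K2, K3
Step 2 - sum the parallel branches (K2*K3), K4, K5
Step 3 - combine ((K2*K3)+K4+K5), K6 in series
Step 4 - collapse the loop (K1 forward, (((K2*K3)+K4+K5)*K6) return)
Step 3: series.

Answer: series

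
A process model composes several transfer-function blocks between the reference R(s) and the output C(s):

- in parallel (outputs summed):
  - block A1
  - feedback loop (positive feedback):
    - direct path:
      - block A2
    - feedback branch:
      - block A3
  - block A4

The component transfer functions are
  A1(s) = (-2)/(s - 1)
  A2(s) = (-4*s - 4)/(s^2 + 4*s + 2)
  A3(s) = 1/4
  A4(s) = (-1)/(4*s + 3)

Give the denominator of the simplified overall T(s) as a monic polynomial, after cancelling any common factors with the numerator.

Step 1: apply the feedback formula to A2, A3 gives (-4*s - 4)/(s^2 + 5*s + 3)
Step 2: add A1, [A2/(1-A2*A3)], A4 (parallel) gives (-25*s^3 - 62*s^2 - 36*s - 3)/(4*s^4 + 19*s^3 + 4*s^2 - 18*s - 9)
Step 2 gives the fully reduced T(s), with no common factor left to cancel. The denominator's leading coefficient is 4, so divide each of its coefficients by 4 to get the monic form.

Answer: s^4 + 19*s^3/4 + s^2 - 9*s/2 - 9/4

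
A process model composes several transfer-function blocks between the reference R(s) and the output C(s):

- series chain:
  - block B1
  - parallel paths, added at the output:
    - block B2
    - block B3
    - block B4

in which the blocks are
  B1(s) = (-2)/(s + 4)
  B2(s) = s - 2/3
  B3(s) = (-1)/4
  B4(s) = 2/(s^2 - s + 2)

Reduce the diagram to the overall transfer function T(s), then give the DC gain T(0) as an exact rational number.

The answer is -1/24.

Reasoning:
Step 1. combine B2, B3, B4 in parallel, giving (12*s^3 - 23*s^2 + 35*s + 2)/(12*s^2 - 12*s + 24)
Step 2. reduce the series chain B1, (B2+B3+B4), giving (-12*s^3 + 23*s^2 - 35*s - 2)/(6*s^3 + 18*s^2 - 12*s + 48)
Step 2 gives the overall T(s). Then T(0) = -2/48 = -1/24.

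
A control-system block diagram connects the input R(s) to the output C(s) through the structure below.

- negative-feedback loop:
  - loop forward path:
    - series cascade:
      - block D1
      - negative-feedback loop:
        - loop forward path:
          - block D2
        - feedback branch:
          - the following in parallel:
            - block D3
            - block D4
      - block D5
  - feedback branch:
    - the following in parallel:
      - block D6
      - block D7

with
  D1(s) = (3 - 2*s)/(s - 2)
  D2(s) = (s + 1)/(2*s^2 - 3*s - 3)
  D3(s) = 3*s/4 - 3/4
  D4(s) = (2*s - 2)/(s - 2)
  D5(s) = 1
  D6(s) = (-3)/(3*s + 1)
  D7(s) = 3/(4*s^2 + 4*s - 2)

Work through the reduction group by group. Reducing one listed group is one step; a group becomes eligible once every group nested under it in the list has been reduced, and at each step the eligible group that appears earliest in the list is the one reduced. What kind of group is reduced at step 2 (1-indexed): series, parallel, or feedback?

The answer is feedback.

Reasoning:
Step 1: parallel reduction of D3, D4
Step 2: close the feedback loop around D2, (D3+D4)
Step 3: multiply D1, [D2/(1+D2*(D3+D4))], D5 (series)
Step 4: sum the parallel branches D6, D7
Step 5: feedback reduction of (D1*[D2/(1+D2*(D3+D4))]*D5), (D6+D7)
At step 2 the group reduced is feedback.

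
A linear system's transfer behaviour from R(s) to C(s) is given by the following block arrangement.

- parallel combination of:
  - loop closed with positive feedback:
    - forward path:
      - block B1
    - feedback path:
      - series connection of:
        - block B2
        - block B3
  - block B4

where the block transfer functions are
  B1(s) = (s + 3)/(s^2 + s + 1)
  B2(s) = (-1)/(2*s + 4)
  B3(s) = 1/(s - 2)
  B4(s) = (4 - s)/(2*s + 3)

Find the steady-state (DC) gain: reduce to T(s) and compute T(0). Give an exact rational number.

Answer: 92/15

Working:
(1) cascade B2, B3; result (-1)/(2*s^2 - 8)
(2) apply the feedback formula to B1, (B2*B3); result (2*s^3 + 6*s^2 - 8*s - 24)/(2*s^4 + 2*s^3 - 6*s^2 - 7*s - 5)
(3) combine [B1/(1-B1*(B2*B3))], B4 in parallel; result (-2*s^5 + 10*s^4 + 32*s^3 - 15*s^2 - 95*s - 92)/(4*s^5 + 10*s^4 - 6*s^3 - 32*s^2 - 31*s - 15)
The step-3 result is T(s). Setting s = 0: T(0) = -92/(-15) = 92/15.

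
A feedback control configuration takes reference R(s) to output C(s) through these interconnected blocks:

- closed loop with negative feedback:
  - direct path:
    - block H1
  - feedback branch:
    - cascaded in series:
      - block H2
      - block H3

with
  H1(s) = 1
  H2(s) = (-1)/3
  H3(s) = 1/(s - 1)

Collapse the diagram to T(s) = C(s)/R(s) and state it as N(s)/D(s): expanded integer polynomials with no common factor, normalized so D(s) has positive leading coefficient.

1. series reduction of H2, H3: (-1)/(3*s - 3)
2. close the feedback loop around H1, (H2*H3): this yields T(s), and no further normalization is needed

Hence the answer: (3*s - 3)/(3*s - 4)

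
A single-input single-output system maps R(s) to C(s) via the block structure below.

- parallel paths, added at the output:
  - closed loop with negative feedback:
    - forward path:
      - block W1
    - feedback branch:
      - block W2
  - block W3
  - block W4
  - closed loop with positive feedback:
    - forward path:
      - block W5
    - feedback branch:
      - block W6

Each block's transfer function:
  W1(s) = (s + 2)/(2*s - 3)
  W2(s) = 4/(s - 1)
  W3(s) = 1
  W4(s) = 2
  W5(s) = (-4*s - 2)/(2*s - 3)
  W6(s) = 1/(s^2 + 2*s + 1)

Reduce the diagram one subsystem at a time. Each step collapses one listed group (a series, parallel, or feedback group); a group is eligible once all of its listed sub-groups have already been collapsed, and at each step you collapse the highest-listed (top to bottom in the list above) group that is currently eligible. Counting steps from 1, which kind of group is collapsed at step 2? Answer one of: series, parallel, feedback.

Answer: feedback

Working:
Step 1 - apply the feedback formula to W1, W2
Step 2 - feedback reduction of W5, W6
Step 3 - sum the parallel branches [W1/(1+W1*W2)], W3, W4, [W5/(1-W5*W6)]
Step 2 collapses a feedback group.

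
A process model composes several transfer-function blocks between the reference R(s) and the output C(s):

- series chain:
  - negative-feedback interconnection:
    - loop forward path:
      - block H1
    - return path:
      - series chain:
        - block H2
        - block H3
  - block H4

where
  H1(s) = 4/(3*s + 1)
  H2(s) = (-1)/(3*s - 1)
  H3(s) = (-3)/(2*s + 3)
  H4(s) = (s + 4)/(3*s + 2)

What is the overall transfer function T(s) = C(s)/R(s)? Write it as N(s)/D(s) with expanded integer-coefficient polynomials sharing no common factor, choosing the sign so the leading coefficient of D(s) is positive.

Reducing step by step:

Step 1: reduce the series chain H2, H3: 3/(6*s^2 + 7*s - 3)
Step 2: collapse the loop (H1 forward, (H2*H3) return): (24*s^2 + 28*s - 12)/(18*s^3 + 27*s^2 - 2*s + 9)
Step 3: cascade [H1/(1+H1*(H2*H3))], H4 - this is the overall T(s), already in the required normalized form

Answer: (24*s^3 + 124*s^2 + 100*s - 48)/(54*s^4 + 117*s^3 + 48*s^2 + 23*s + 18)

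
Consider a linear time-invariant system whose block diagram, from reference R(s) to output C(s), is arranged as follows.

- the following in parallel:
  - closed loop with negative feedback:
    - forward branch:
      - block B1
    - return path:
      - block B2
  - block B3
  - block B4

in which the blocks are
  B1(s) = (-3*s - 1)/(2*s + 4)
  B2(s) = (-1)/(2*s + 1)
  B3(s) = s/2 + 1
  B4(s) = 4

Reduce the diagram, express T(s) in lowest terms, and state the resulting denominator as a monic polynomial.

Answer: s^2 + 13*s/4 + 5/4

Working:
(1) reduce the feedback loop with forward B1 and return B2; result (-6*s^2 - 5*s - 1)/(4*s^2 + 13*s + 5)
(2) reduce the parallel group [B1/(1+B1*B2)], B3, B4; result (4*s^3 + 41*s^2 + 125*s + 48)/(8*s^2 + 26*s + 10)
Step 2 gives the fully reduced T(s), with no common factor left to cancel. The denominator's leading coefficient is 8, so divide each of its coefficients by 8 to get the monic form.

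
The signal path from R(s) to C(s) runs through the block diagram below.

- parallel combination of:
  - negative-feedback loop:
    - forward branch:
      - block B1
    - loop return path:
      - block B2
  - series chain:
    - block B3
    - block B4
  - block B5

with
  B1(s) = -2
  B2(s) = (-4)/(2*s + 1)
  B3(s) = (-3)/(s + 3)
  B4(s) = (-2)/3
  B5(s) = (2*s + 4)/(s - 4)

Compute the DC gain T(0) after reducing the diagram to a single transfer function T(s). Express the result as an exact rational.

The answer is -5/9.

Reasoning:
1. collapse the loop (B1 forward, B2 return) gives (-4*s - 2)/(2*s + 9)
2. reduce the series chain B3, B4 gives 2/(s + 3)
3. add [B1/(1+B1*B2)], (B3*B4), B5 (parallel) gives (44*s^2 + 166*s + 60)/(2*s^3 + 7*s^2 - 33*s - 108)
Step 3 gives the overall T(s). Then T(0) = 60/(-108) = -5/9.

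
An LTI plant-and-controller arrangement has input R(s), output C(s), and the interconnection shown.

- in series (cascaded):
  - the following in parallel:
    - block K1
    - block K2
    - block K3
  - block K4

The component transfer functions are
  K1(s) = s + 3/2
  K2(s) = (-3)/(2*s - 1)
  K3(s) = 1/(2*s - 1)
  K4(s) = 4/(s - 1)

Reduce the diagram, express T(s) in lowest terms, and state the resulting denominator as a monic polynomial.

[1] add K1, K2, K3 (parallel), giving (4*s^2 + 4*s - 7)/(4*s - 2)
[2] multiply (K1+K2+K3), K4 (series), giving (8*s^2 + 8*s - 14)/(2*s^2 - 3*s + 1)
That last expression is T(s), already simplified. Scaling its denominator by 1/2 (the reciprocal of the leading coefficient) yields the monic denominator.

Therefore the answer is s^2 - 3*s/2 + 1/2.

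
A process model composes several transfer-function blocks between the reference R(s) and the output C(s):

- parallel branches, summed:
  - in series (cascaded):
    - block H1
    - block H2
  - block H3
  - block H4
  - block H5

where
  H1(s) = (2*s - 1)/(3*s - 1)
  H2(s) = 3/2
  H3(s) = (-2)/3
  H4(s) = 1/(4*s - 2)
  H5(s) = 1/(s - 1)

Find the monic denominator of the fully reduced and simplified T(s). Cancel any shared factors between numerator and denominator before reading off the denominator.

Step 1. reduce the series chain H1, H2 = (6*s - 3)/(6*s - 2)
Step 2. sum the parallel branches (H1*H2), H3, H4, H5 = (12*s^3 + 17*s^2 - 21*s + 4)/(36*s^3 - 66*s^2 + 36*s - 6)
T(s) is the step-2 result (common factors already cancelled). Leading coefficient of the denominator: 36. Divide through by 36 for the monic polynomial.

Answer: s^3 - 11*s^2/6 + s - 1/6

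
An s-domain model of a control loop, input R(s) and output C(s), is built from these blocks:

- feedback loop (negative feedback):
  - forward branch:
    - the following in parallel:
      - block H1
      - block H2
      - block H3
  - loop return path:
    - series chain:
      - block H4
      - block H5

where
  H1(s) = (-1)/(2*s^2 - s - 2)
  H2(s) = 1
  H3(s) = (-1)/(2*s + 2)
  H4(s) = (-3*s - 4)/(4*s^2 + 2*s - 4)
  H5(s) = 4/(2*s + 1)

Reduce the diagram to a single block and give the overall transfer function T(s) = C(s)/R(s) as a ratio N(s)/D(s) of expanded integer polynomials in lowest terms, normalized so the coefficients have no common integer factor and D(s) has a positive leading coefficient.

First reduce the diagram to T(s).

(1) reduce the parallel group H1, H2, H3: (4*s^3 - 7*s - 4)/(4*s^3 + 2*s^2 - 6*s - 4)
(2) cascade H4, H5: (-6*s - 8)/(4*s^3 + 4*s^2 - 3*s - 2)
(3) apply the feedback formula to (H1+H2+H3), (H4*H5), giving the overall T(s)

Answer: (16*s^6 + 16*s^5 - 40*s^4 - 52*s^3 + 5*s^2 + 26*s + 8)/(16*s^6 + 24*s^5 - 52*s^4 - 86*s^3 + 40*s^2 + 104*s + 40)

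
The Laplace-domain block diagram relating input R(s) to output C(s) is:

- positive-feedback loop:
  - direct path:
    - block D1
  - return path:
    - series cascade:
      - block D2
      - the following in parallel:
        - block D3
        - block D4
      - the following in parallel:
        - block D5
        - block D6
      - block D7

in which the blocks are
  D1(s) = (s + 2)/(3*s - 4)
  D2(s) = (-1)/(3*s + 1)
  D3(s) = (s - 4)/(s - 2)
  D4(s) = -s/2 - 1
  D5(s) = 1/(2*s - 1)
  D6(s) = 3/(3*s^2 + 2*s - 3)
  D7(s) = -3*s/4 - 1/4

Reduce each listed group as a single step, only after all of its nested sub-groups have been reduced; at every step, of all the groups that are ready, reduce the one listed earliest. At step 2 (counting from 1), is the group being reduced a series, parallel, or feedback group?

Answer: parallel

Working:
Step 1 - reduce the parallel group D3, D4
Step 2 - add D5, D6 (parallel)
Step 3 - reduce the series chain D2, (D3+D4), (D5+D6), D7
Step 4 - apply the feedback formula to D1, (D2*(D3+D4)*(D5+D6)*D7)
Step 2 collapses a parallel group.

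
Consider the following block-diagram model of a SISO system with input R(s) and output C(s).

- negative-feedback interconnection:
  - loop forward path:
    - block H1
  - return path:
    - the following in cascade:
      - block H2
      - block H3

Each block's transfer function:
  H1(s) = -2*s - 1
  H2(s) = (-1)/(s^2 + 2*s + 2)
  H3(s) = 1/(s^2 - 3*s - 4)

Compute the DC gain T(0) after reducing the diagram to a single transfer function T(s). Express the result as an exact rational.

First reduce the diagram to T(s).

Step 1. series reduction of H2, H3; result (-1)/(s^4 - s^3 - 8*s^2 - 14*s - 8)
Step 2. reduce the feedback loop with forward H1 and return (H2*H3); result (-2*s^5 + s^4 + 17*s^3 + 36*s^2 + 30*s + 8)/(s^4 - s^3 - 8*s^2 - 12*s - 7)
That last expression is T(s); at s = 0 only the constant terms survive, so T(0) = 8/(-7) = -8/7.

Answer: -8/7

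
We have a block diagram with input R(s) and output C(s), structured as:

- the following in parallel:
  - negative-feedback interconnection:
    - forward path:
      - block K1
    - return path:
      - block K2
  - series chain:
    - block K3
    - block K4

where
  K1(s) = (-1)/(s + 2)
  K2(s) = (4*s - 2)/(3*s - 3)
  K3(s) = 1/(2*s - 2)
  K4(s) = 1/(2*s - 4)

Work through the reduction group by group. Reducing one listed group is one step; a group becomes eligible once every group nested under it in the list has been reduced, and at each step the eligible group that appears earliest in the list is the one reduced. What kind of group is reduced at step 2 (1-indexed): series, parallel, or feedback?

(1) collapse the loop (K1 forward, K2 return)
(2) multiply K3, K4 (series)
(3) reduce the parallel group [K1/(1+K1*K2)], (K3*K4)
At step 2 the group reduced is series.

Therefore the answer is series.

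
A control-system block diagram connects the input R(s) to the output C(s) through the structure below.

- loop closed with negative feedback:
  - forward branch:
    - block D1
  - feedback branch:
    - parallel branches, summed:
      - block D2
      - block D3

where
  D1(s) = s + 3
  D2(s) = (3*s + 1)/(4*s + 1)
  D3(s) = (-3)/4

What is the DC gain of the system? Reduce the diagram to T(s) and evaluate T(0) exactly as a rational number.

Step 1 - combine D2, D3 in parallel: 1/(16*s + 4)
Step 2 - apply the feedback formula to D1, (D2+D3): (16*s^2 + 52*s + 12)/(17*s + 7)
Evaluating the step-2 result (the overall T(s)) at s = 0 gives T(0) = 12/7.

Therefore the answer is 12/7.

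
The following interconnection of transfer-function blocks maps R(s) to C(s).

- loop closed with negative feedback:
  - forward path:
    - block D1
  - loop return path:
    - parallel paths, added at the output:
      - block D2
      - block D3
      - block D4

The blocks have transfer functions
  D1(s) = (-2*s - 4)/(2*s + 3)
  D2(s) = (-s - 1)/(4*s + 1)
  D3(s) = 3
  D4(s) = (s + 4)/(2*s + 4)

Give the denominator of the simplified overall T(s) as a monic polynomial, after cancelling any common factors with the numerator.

Answer: s^2 + 17*s/6 + 1/2

Working:
1. parallel reduction of D2, D3, D4 gives (26*s^2 + 65*s + 12)/(8*s^2 + 18*s + 4)
2. reduce the feedback loop with forward D1 and return (D2+D3+D4) gives (8*s^2 + 18*s + 4)/(18*s^2 + 51*s + 9)
Step 2 gives the fully reduced T(s), with no common factor left to cancel. The denominator's leading coefficient is 18, so divide each of its coefficients by 18 to get the monic form.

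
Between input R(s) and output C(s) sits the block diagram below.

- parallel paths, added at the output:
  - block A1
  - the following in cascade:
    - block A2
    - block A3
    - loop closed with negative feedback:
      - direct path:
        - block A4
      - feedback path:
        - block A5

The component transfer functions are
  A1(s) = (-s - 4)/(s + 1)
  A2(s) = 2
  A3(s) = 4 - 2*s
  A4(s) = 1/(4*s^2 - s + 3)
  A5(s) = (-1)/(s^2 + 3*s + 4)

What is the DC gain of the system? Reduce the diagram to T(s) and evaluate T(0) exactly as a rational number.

First reduce the diagram to T(s).

Step 1 - feedback reduction of A4, A5: (s^2 + 3*s + 4)/(4*s^4 + 11*s^3 + 16*s^2 + 5*s + 11)
Step 2 - cascade A2, A3, [A4/(1+A4*A5)]: (-4*s^3 - 4*s^2 + 8*s + 32)/(4*s^4 + 11*s^3 + 16*s^2 + 5*s + 11)
Step 3 - reduce the parallel group A1, (A2*A3*[A4/(1+A4*A5)]): (-4*s^5 - 31*s^4 - 68*s^3 - 65*s^2 + 9*s - 12)/(4*s^5 + 15*s^4 + 27*s^3 + 21*s^2 + 16*s + 11)
The step-3 result is T(s). Setting s = 0: T(0) = -12/11.

Answer: -12/11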